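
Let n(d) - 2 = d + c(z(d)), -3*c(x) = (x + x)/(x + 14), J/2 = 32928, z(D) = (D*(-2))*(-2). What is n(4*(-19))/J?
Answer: -2321/2046240 ≈ -0.0011343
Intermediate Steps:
z(D) = 4*D (z(D) = -2*D*(-2) = 4*D)
J = 65856 (J = 2*32928 = 65856)
c(x) = -2*x/(3*(14 + x)) (c(x) = -(x + x)/(3*(x + 14)) = -2*x/(3*(14 + x)))
n(d) = 2 + d - 8*d/(42 + 12*d) (n(d) = 2 + (d - 2*4*d/(42 + 3*(4*d))) = 2 + (d - 2*4*d/(42 + 12*d)) = 2 + (d - 8*d/(42 + 12*d)) = 2 + d - 8*d/(42 + 12*d))
n(4*(-19))/J = ((42 + 6*(4*(-19))**2 + 29*(4*(-19)))/(3*(7 + 2*(4*(-19)))))/65856 = ((42 + 6*(-76)**2 + 29*(-76))/(3*(7 + 2*(-76))))*(1/65856) = ((42 + 6*5776 - 2204)/(3*(7 - 152)))*(1/65856) = ((1/3)*(42 + 34656 - 2204)/(-145))*(1/65856) = ((1/3)*(-1/145)*32494)*(1/65856) = -32494/435*1/65856 = -2321/2046240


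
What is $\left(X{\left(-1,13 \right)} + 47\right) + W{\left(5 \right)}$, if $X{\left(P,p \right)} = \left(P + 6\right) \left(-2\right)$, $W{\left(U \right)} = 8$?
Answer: $45$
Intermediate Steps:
$X{\left(P,p \right)} = -12 - 2 P$ ($X{\left(P,p \right)} = \left(6 + P\right) \left(-2\right) = -12 - 2 P$)
$\left(X{\left(-1,13 \right)} + 47\right) + W{\left(5 \right)} = \left(\left(-12 - -2\right) + 47\right) + 8 = \left(\left(-12 + 2\right) + 47\right) + 8 = \left(-10 + 47\right) + 8 = 37 + 8 = 45$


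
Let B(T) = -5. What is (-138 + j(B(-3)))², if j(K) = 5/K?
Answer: 19321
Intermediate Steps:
(-138 + j(B(-3)))² = (-138 + 5/(-5))² = (-138 + 5*(-⅕))² = (-138 - 1)² = (-139)² = 19321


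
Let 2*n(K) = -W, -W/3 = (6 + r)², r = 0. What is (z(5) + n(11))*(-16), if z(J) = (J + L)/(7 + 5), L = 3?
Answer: -2624/3 ≈ -874.67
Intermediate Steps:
z(J) = ¼ + J/12 (z(J) = (J + 3)/(7 + 5) = (3 + J)/12 = (3 + J)*(1/12) = ¼ + J/12)
W = -108 (W = -3*(6 + 0)² = -3*6² = -3*36 = -108)
n(K) = 54 (n(K) = (-1*(-108))/2 = (½)*108 = 54)
(z(5) + n(11))*(-16) = ((¼ + (1/12)*5) + 54)*(-16) = ((¼ + 5/12) + 54)*(-16) = (⅔ + 54)*(-16) = (164/3)*(-16) = -2624/3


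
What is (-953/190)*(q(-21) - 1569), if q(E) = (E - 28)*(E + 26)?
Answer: 864371/95 ≈ 9098.6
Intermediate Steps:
q(E) = (-28 + E)*(26 + E)
(-953/190)*(q(-21) - 1569) = (-953/190)*((-728 + (-21)**2 - 2*(-21)) - 1569) = (-953*1/190)*((-728 + 441 + 42) - 1569) = -953*(-245 - 1569)/190 = -953/190*(-1814) = 864371/95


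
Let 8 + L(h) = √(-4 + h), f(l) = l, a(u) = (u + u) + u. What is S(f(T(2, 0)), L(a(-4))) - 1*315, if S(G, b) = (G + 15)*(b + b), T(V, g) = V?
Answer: -587 + 136*I ≈ -587.0 + 136.0*I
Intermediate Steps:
a(u) = 3*u (a(u) = 2*u + u = 3*u)
L(h) = -8 + √(-4 + h)
S(G, b) = 2*b*(15 + G) (S(G, b) = (15 + G)*(2*b) = 2*b*(15 + G))
S(f(T(2, 0)), L(a(-4))) - 1*315 = 2*(-8 + √(-4 + 3*(-4)))*(15 + 2) - 1*315 = 2*(-8 + √(-4 - 12))*17 - 315 = 2*(-8 + √(-16))*17 - 315 = 2*(-8 + 4*I)*17 - 315 = (-272 + 136*I) - 315 = -587 + 136*I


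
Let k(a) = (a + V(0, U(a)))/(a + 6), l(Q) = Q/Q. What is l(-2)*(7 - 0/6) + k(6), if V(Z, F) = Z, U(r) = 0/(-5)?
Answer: 15/2 ≈ 7.5000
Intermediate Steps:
U(r) = 0 (U(r) = 0*(-⅕) = 0)
l(Q) = 1
k(a) = a/(6 + a) (k(a) = (a + 0)/(a + 6) = a/(6 + a))
l(-2)*(7 - 0/6) + k(6) = 1*(7 - 0/6) + 6/(6 + 6) = 1*(7 - 0/6) + 6/12 = 1*(7 - 1*0) + 6*(1/12) = 1*(7 + 0) + ½ = 1*7 + ½ = 7 + ½ = 15/2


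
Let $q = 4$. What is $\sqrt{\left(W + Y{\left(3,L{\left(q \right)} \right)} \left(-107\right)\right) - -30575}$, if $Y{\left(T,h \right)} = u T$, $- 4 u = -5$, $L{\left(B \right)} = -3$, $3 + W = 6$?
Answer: $\frac{\sqrt{120707}}{2} \approx 173.71$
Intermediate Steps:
$W = 3$ ($W = -3 + 6 = 3$)
$u = \frac{5}{4}$ ($u = \left(- \frac{1}{4}\right) \left(-5\right) = \frac{5}{4} \approx 1.25$)
$Y{\left(T,h \right)} = \frac{5 T}{4}$
$\sqrt{\left(W + Y{\left(3,L{\left(q \right)} \right)} \left(-107\right)\right) - -30575} = \sqrt{\left(3 + \frac{5}{4} \cdot 3 \left(-107\right)\right) - -30575} = \sqrt{\left(3 + \frac{15}{4} \left(-107\right)\right) + 30575} = \sqrt{\left(3 - \frac{1605}{4}\right) + 30575} = \sqrt{- \frac{1593}{4} + 30575} = \sqrt{\frac{120707}{4}} = \frac{\sqrt{120707}}{2}$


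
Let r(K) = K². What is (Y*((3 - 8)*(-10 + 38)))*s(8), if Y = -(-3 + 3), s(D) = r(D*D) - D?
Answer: 0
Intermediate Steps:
s(D) = D⁴ - D (s(D) = (D*D)² - D = (D²)² - D = D⁴ - D)
Y = 0 (Y = -1*0 = 0)
(Y*((3 - 8)*(-10 + 38)))*s(8) = (0*((3 - 8)*(-10 + 38)))*(8⁴ - 1*8) = (0*(-5*28))*(4096 - 8) = (0*(-140))*4088 = 0*4088 = 0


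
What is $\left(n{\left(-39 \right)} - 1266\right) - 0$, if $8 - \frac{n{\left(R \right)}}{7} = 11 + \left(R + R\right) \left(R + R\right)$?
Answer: $-43875$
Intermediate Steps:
$n{\left(R \right)} = -21 - 28 R^{2}$ ($n{\left(R \right)} = 56 - 7 \left(11 + \left(R + R\right) \left(R + R\right)\right) = 56 - 7 \left(11 + 2 R 2 R\right) = 56 - 7 \left(11 + 4 R^{2}\right) = 56 - \left(77 + 28 R^{2}\right) = -21 - 28 R^{2}$)
$\left(n{\left(-39 \right)} - 1266\right) - 0 = \left(\left(-21 - 28 \left(-39\right)^{2}\right) - 1266\right) - 0 = \left(\left(-21 - 42588\right) - 1266\right) + 0 = \left(-42609 - 1266\right) + 0 = -43875 + 0 = -43875$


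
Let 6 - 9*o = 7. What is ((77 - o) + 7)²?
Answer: 573049/81 ≈ 7074.7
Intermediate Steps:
o = -⅑ (o = ⅔ - ⅑*7 = ⅔ - 7/9 = -⅑ ≈ -0.11111)
((77 - o) + 7)² = ((77 - 1*(-⅑)) + 7)² = ((77 + ⅑) + 7)² = (694/9 + 7)² = (757/9)² = 573049/81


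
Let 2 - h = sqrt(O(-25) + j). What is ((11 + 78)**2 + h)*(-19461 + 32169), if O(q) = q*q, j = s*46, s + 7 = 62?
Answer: 100685484 - 12708*sqrt(3155) ≈ 9.9972e+7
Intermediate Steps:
s = 55 (s = -7 + 62 = 55)
j = 2530 (j = 55*46 = 2530)
O(q) = q**2
h = 2 - sqrt(3155) (h = 2 - sqrt((-25)**2 + 2530) = 2 - sqrt(625 + 2530) = 2 - sqrt(3155) ≈ -54.169)
((11 + 78)**2 + h)*(-19461 + 32169) = ((11 + 78)**2 + (2 - sqrt(3155)))*(-19461 + 32169) = (89**2 + (2 - sqrt(3155)))*12708 = (7921 + (2 - sqrt(3155)))*12708 = (7923 - sqrt(3155))*12708 = 100685484 - 12708*sqrt(3155)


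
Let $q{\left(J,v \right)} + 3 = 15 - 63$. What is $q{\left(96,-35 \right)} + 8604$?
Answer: $8553$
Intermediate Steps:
$q{\left(J,v \right)} = -51$ ($q{\left(J,v \right)} = -3 + \left(15 - 63\right) = -3 - 48 = -51$)
$q{\left(96,-35 \right)} + 8604 = -51 + 8604 = 8553$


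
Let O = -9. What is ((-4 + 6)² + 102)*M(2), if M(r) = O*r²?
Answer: -3816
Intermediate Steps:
M(r) = -9*r²
((-4 + 6)² + 102)*M(2) = ((-4 + 6)² + 102)*(-9*2²) = (2² + 102)*(-9*4) = (4 + 102)*(-36) = 106*(-36) = -3816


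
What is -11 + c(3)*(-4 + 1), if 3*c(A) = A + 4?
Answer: -18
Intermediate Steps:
c(A) = 4/3 + A/3 (c(A) = (A + 4)/3 = (4 + A)/3 = 4/3 + A/3)
-11 + c(3)*(-4 + 1) = -11 + (4/3 + (⅓)*3)*(-4 + 1) = -11 + (4/3 + 1)*(-3) = -11 + (7/3)*(-3) = -11 - 7 = -18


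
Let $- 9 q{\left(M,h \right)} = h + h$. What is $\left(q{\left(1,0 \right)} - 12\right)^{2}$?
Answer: $144$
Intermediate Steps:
$q{\left(M,h \right)} = - \frac{2 h}{9}$ ($q{\left(M,h \right)} = - \frac{h + h}{9} = - \frac{2 h}{9}$)
$\left(q{\left(1,0 \right)} - 12\right)^{2} = \left(\left(- \frac{2}{9}\right) 0 - 12\right)^{2} = \left(0 - 12\right)^{2} = \left(-12\right)^{2} = 144$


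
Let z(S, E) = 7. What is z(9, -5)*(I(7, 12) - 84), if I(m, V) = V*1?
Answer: -504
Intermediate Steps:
I(m, V) = V
z(9, -5)*(I(7, 12) - 84) = 7*(12 - 84) = 7*(-72) = -504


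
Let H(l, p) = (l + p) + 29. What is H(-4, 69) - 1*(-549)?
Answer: 643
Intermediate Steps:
H(l, p) = 29 + l + p
H(-4, 69) - 1*(-549) = (29 - 4 + 69) - 1*(-549) = 94 + 549 = 643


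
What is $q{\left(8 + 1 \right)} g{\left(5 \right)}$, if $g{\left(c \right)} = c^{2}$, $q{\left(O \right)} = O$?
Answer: $225$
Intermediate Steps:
$q{\left(8 + 1 \right)} g{\left(5 \right)} = \left(8 + 1\right) 5^{2} = 9 \cdot 25 = 225$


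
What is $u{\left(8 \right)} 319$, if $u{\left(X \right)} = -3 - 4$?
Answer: $-2233$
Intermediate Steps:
$u{\left(X \right)} = -7$ ($u{\left(X \right)} = -3 - 4 = -7$)
$u{\left(8 \right)} 319 = \left(-7\right) 319 = -2233$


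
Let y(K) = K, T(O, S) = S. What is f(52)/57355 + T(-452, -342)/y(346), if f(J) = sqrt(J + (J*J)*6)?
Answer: -171/173 + 2*sqrt(4069)/57355 ≈ -0.98621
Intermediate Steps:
f(J) = sqrt(J + 6*J**2) (f(J) = sqrt(J + J**2*6) = sqrt(J + 6*J**2))
f(52)/57355 + T(-452, -342)/y(346) = sqrt(52*(1 + 6*52))/57355 - 342/346 = sqrt(52*(1 + 312))*(1/57355) - 342*1/346 = sqrt(52*313)*(1/57355) - 171/173 = sqrt(16276)*(1/57355) - 171/173 = (2*sqrt(4069))*(1/57355) - 171/173 = 2*sqrt(4069)/57355 - 171/173 = -171/173 + 2*sqrt(4069)/57355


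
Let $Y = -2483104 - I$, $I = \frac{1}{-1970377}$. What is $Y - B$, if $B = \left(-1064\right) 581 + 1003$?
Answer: $- \frac{3676571762970}{1970377} \approx -1.8659 \cdot 10^{6}$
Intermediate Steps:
$B = -617181$ ($B = -618184 + 1003 = -617181$)
$I = - \frac{1}{1970377} \approx -5.0752 \cdot 10^{-7}$
$Y = - \frac{4892651010207}{1970377}$ ($Y = -2483104 - - \frac{1}{1970377} = -2483104 + \frac{1}{1970377} = - \frac{4892651010207}{1970377} \approx -2.4831 \cdot 10^{6}$)
$Y - B = - \frac{4892651010207}{1970377} - -617181 = - \frac{4892651010207}{1970377} + 617181 = - \frac{3676571762970}{1970377}$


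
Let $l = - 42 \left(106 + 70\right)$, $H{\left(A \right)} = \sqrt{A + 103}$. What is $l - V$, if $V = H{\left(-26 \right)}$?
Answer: $-7392 - \sqrt{77} \approx -7400.8$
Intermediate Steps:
$H{\left(A \right)} = \sqrt{103 + A}$
$V = \sqrt{77}$ ($V = \sqrt{103 - 26} = \sqrt{77} \approx 8.775$)
$l = -7392$ ($l = \left(-42\right) 176 = -7392$)
$l - V = -7392 - \sqrt{77}$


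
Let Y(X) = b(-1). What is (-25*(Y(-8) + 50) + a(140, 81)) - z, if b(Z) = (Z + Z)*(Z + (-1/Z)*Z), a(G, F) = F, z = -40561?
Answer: 39292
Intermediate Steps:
b(Z) = 2*Z*(-1 + Z) (b(Z) = (2*Z)*(Z - 1) = (2*Z)*(-1 + Z) = 2*Z*(-1 + Z))
Y(X) = 4 (Y(X) = 2*(-1)*(-1 - 1) = 2*(-1)*(-2) = 4)
(-25*(Y(-8) + 50) + a(140, 81)) - z = (-25*(4 + 50) + 81) - 1*(-40561) = (-25*54 + 81) + 40561 = (-1350 + 81) + 40561 = -1269 + 40561 = 39292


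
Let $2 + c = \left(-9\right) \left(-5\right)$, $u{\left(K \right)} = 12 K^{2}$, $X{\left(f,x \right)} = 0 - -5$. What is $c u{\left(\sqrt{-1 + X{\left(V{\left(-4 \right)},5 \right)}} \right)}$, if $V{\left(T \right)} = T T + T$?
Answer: $2064$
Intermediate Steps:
$V{\left(T \right)} = T + T^{2}$ ($V{\left(T \right)} = T^{2} + T = T + T^{2}$)
$X{\left(f,x \right)} = 5$ ($X{\left(f,x \right)} = 0 + 5 = 5$)
$c = 43$ ($c = -2 - -45 = -2 + 45 = 43$)
$c u{\left(\sqrt{-1 + X{\left(V{\left(-4 \right)},5 \right)}} \right)} = 43 \cdot 12 \left(\sqrt{-1 + 5}\right)^{2} = 43 \cdot 12 \left(\sqrt{4}\right)^{2} = 43 \cdot 12 \cdot 2^{2} = 43 \cdot 12 \cdot 4 = 43 \cdot 48 = 2064$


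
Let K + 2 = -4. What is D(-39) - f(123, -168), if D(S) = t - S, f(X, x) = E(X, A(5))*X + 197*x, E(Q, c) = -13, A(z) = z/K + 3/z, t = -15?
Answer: 34719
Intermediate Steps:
K = -6 (K = -2 - 4 = -6)
A(z) = 3/z - z/6 (A(z) = z/(-6) + 3/z = z*(-⅙) + 3/z = -z/6 + 3/z = 3/z - z/6)
f(X, x) = -13*X + 197*x
D(S) = -15 - S
D(-39) - f(123, -168) = (-15 - 1*(-39)) - (-13*123 + 197*(-168)) = (-15 + 39) - (-1599 - 33096) = 24 - 1*(-34695) = 24 + 34695 = 34719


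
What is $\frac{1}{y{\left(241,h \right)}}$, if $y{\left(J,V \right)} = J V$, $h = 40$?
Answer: $\frac{1}{9640} \approx 0.00010373$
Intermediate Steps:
$\frac{1}{y{\left(241,h \right)}} = \frac{1}{241 \cdot 40} = \frac{1}{9640}$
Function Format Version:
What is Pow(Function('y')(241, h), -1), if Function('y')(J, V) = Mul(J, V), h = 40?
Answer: Rational(1, 9640) ≈ 0.00010373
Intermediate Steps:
Pow(Function('y')(241, h), -1) = Pow(Mul(241, 40), -1) = Pow(9640, -1) = Rational(1, 9640)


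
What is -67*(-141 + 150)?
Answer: -603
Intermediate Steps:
-67*(-141 + 150) = -67*9 = -603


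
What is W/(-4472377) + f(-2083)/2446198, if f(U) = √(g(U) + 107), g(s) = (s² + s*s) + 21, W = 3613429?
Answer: -3613429/4472377 + √8677906/2446198 ≈ -0.80674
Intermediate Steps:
g(s) = 21 + 2*s² (g(s) = (s² + s²) + 21 = 2*s² + 21 = 21 + 2*s²)
f(U) = √(128 + 2*U²) (f(U) = √((21 + 2*U²) + 107) = √(128 + 2*U²))
W/(-4472377) + f(-2083)/2446198 = 3613429/(-4472377) + √(128 + 2*(-2083)²)/2446198 = 3613429*(-1/4472377) + √(128 + 2*4338889)*(1/2446198) = -3613429/4472377 + √(128 + 8677778)*(1/2446198) = -3613429/4472377 + √8677906*(1/2446198) = -3613429/4472377 + √8677906/2446198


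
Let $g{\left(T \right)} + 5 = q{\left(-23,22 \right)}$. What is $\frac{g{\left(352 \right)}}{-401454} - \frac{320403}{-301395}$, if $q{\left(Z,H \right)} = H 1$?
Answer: $\frac{42873980749}{40332076110} \approx 1.063$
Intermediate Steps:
$q{\left(Z,H \right)} = H$
$g{\left(T \right)} = 17$ ($g{\left(T \right)} = -5 + 22 = 17$)
$\frac{g{\left(352 \right)}}{-401454} - \frac{320403}{-301395} = \frac{17}{-401454} - \frac{320403}{-301395} = 17 \left(- \frac{1}{401454}\right) - - \frac{106801}{100465} = - \frac{17}{401454} + \frac{106801}{100465} = \frac{42873980749}{40332076110}$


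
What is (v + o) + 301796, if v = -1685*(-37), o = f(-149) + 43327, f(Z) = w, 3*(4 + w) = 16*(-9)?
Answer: 407416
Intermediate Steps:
w = -52 (w = -4 + (16*(-9))/3 = -4 + (⅓)*(-144) = -4 - 48 = -52)
f(Z) = -52
o = 43275 (o = -52 + 43327 = 43275)
v = 62345
(v + o) + 301796 = (62345 + 43275) + 301796 = 105620 + 301796 = 407416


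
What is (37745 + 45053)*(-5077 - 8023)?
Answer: -1084653800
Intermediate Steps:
(37745 + 45053)*(-5077 - 8023) = 82798*(-13100) = -1084653800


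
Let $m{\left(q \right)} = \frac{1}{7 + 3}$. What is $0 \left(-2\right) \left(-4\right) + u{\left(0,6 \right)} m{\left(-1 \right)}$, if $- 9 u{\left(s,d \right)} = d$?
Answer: $- \frac{1}{15} \approx -0.066667$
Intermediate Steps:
$m{\left(q \right)} = \frac{1}{10}$
$u{\left(s,d \right)} = - \frac{d}{9}$
$0 \left(-2\right) \left(-4\right) + u{\left(0,6 \right)} m{\left(-1 \right)} = 0 \left(-2\right) \left(-4\right) + \left(- \frac{1}{9}\right) 6 \cdot \frac{1}{10} = 0 \left(-4\right) - \frac{1}{15} = 0 - \frac{1}{15} = - \frac{1}{15}$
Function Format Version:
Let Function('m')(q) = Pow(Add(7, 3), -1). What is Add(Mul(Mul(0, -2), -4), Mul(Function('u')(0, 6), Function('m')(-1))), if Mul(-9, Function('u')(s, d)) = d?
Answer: Rational(-1, 15) ≈ -0.066667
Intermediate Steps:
Function('m')(q) = Rational(1, 10) (Function('m')(q) = Pow(10, -1) = Rational(1, 10))
Function('u')(s, d) = Mul(Rational(-1, 9), d)
Add(Mul(Mul(0, -2), -4), Mul(Function('u')(0, 6), Function('m')(-1))) = Add(Mul(Mul(0, -2), -4), Mul(Mul(Rational(-1, 9), 6), Rational(1, 10))) = Add(Mul(0, -4), Mul(Rational(-2, 3), Rational(1, 10))) = Add(0, Rational(-1, 15)) = Rational(-1, 15)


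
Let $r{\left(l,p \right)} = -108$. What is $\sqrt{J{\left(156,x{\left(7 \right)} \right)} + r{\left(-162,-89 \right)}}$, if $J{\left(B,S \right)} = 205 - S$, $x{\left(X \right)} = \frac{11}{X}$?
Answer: $\frac{2 \sqrt{1169}}{7} \approx 9.7688$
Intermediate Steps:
$\sqrt{J{\left(156,x{\left(7 \right)} \right)} + r{\left(-162,-89 \right)}} = \sqrt{\left(205 - \frac{11}{7}\right) - 108} = \sqrt{\frac{1424}{7} - 108} = \sqrt{\frac{668}{7}} = \frac{2 \sqrt{1169}}{7}$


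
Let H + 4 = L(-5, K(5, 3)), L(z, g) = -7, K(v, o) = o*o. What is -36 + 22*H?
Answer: -278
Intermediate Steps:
K(v, o) = o**2
H = -11 (H = -4 - 7 = -11)
-36 + 22*H = -36 + 22*(-11) = -36 - 242 = -278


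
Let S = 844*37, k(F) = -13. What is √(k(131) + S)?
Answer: √31215 ≈ 176.68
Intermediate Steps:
S = 31228
√(k(131) + S) = √(-13 + 31228) = √31215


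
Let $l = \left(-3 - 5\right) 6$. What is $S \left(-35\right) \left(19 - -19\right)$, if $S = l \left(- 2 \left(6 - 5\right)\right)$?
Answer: $-127680$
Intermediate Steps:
$l = -48$ ($l = \left(-8\right) 6 = -48$)
$S = 96$ ($S = - 48 \left(- 2 \left(6 - 5\right)\right) = - 48 \left(\left(-2\right) 1\right) = \left(-48\right) \left(-2\right) = 96$)
$S \left(-35\right) \left(19 - -19\right) = 96 \left(-35\right) \left(19 - -19\right) = - 3360 \left(19 + 19\right) = \left(-3360\right) 38 = -127680$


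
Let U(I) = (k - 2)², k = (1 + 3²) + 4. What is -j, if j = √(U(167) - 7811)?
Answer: -I*√7667 ≈ -87.561*I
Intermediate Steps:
k = 14 (k = (1 + 9) + 4 = 10 + 4 = 14)
U(I) = 144 (U(I) = (14 - 2)² = 12² = 144)
j = I*√7667 (j = √(144 - 7811) = √(-7667) = I*√7667 ≈ 87.561*I)
-j = -I*√7667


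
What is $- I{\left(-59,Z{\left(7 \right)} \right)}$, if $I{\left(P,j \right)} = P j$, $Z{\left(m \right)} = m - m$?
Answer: $0$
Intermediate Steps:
$Z{\left(m \right)} = 0$
$- I{\left(-59,Z{\left(7 \right)} \right)} = - \left(-59\right) 0 = \left(-1\right) 0 = 0$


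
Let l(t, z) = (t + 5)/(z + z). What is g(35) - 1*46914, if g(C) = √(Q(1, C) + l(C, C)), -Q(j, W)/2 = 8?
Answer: -46914 + 6*I*√21/7 ≈ -46914.0 + 3.9279*I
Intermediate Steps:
l(t, z) = (5 + t)/(2*z) (l(t, z) = (5 + t)/((2*z)) = (5 + t)*(1/(2*z)) = (5 + t)/(2*z))
Q(j, W) = -16 (Q(j, W) = -2*8 = -16)
g(C) = √(-16 + (5 + C)/(2*C))
g(35) - 1*46914 = √(-62 + 10/35)/2 - 1*46914 = √(-62 + 10*(1/35))/2 - 46914 = √(-62 + 2/7)/2 - 46914 = √(-432/7)/2 - 46914 = (12*I*√21/7)/2 - 46914 = 6*I*√21/7 - 46914 = -46914 + 6*I*√21/7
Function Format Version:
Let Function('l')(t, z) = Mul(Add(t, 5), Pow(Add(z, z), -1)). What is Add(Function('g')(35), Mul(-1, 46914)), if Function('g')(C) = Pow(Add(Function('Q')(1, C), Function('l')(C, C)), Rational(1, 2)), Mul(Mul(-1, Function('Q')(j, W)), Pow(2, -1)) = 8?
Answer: Add(-46914, Mul(Rational(6, 7), I, Pow(21, Rational(1, 2)))) ≈ Add(-46914., Mul(3.9279, I))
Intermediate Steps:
Function('l')(t, z) = Mul(Rational(1, 2), Pow(z, -1), Add(5, t)) (Function('l')(t, z) = Mul(Add(5, t), Pow(Mul(2, z), -1)) = Mul(Add(5, t), Mul(Rational(1, 2), Pow(z, -1))) = Mul(Rational(1, 2), Pow(z, -1), Add(5, t)))
Function('Q')(j, W) = -16 (Function('Q')(j, W) = Mul(-2, 8) = -16)
Function('g')(C) = Pow(Add(-16, Mul(Rational(1, 2), Pow(C, -1), Add(5, C))), Rational(1, 2))
Add(Function('g')(35), Mul(-1, 46914)) = Add(Mul(Rational(1, 2), Pow(Add(-62, Mul(10, Pow(35, -1))), Rational(1, 2))), Mul(-1, 46914)) = Add(Mul(Rational(1, 2), Pow(Add(-62, Mul(10, Rational(1, 35))), Rational(1, 2))), -46914) = Add(Mul(Rational(1, 2), Pow(Add(-62, Rational(2, 7)), Rational(1, 2))), -46914) = Add(Mul(Rational(1, 2), Pow(Rational(-432, 7), Rational(1, 2))), -46914) = Add(Mul(Rational(1, 2), Mul(Rational(12, 7), I, Pow(21, Rational(1, 2)))), -46914) = Add(Mul(Rational(6, 7), I, Pow(21, Rational(1, 2))), -46914) = Add(-46914, Mul(Rational(6, 7), I, Pow(21, Rational(1, 2))))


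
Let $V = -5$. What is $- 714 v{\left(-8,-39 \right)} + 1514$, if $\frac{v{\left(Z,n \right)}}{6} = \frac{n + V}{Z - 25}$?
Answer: $-4198$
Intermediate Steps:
$v{\left(Z,n \right)} = \frac{6 \left(-5 + n\right)}{-25 + Z}$ ($v{\left(Z,n \right)} = 6 \frac{n - 5}{Z - 25} = 6 \frac{-5 + n}{-25 + Z} = \frac{6 \left(-5 + n\right)}{-25 + Z}$)
$- 714 v{\left(-8,-39 \right)} + 1514 = - 714 \frac{6 \left(-5 - 39\right)}{-25 - 8} + 1514 = - 714 \cdot 6 \frac{1}{-33} \left(-44\right) + 1514 = - 714 \cdot 6 \left(- \frac{1}{33}\right) \left(-44\right) + 1514 = \left(-714\right) 8 + 1514 = -5712 + 1514 = -4198$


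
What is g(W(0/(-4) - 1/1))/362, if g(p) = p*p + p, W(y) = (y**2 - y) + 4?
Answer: 21/181 ≈ 0.11602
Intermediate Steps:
W(y) = 4 + y**2 - y
g(p) = p + p**2 (g(p) = p**2 + p = p + p**2)
g(W(0/(-4) - 1/1))/362 = ((4 + (0/(-4) - 1/1)**2 - (0/(-4) - 1/1))*(1 + (4 + (0/(-4) - 1/1)**2 - (0/(-4) - 1/1))))/362 = ((4 + (0*(-1/4) - 1*1)**2 - (0*(-1/4) - 1*1))*(1 + (4 + (0*(-1/4) - 1*1)**2 - (0*(-1/4) - 1*1))))*(1/362) = ((4 + (0 - 1)**2 - (0 - 1))*(1 + (4 + (0 - 1)**2 - (0 - 1))))*(1/362) = ((4 + (-1)**2 - 1*(-1))*(1 + (4 + (-1)**2 - 1*(-1))))*(1/362) = ((4 + 1 + 1)*(1 + (4 + 1 + 1)))*(1/362) = (6*(1 + 6))*(1/362) = (6*7)*(1/362) = 42*(1/362) = 21/181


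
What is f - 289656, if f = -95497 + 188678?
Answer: -196475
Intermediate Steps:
f = 93181
f - 289656 = 93181 - 289656 = -196475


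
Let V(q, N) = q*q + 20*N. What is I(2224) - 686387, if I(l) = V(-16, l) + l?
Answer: -639427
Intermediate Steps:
V(q, N) = q² + 20*N
I(l) = 256 + 21*l (I(l) = ((-16)² + 20*l) + l = (256 + 20*l) + l = 256 + 21*l)
I(2224) - 686387 = (256 + 21*2224) - 686387 = (256 + 46704) - 686387 = 46960 - 686387 = -639427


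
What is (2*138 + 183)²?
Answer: 210681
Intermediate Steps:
(2*138 + 183)² = (276 + 183)² = 459² = 210681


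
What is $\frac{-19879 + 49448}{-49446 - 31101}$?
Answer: $- \frac{29569}{80547} \approx -0.3671$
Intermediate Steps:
$\frac{-19879 + 49448}{-49446 - 31101} = \frac{29569}{-80547} = 29569 \left(- \frac{1}{80547}\right) = - \frac{29569}{80547}$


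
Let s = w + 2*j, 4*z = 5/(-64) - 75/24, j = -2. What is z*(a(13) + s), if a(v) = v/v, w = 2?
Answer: 205/256 ≈ 0.80078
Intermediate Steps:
a(v) = 1
z = -205/256 (z = (5/(-64) - 75/24)/4 = (5*(-1/64) - 75*1/24)/4 = (-5/64 - 25/8)/4 = (¼)*(-205/64) = -205/256 ≈ -0.80078)
s = -2 (s = 2 + 2*(-2) = 2 - 4 = -2)
z*(a(13) + s) = -205*(1 - 2)/256 = -205/256*(-1) = 205/256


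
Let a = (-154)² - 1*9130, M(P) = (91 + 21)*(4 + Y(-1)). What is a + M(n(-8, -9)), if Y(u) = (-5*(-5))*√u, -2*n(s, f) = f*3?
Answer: 15034 + 2800*I ≈ 15034.0 + 2800.0*I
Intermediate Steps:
n(s, f) = -3*f/2 (n(s, f) = -f*3/2 = -3*f/2)
Y(u) = 25*√u
M(P) = 448 + 2800*I (M(P) = (91 + 21)*(4 + 25*√(-1)) = 112*(4 + 25*I) = 448 + 2800*I)
a = 14586 (a = 23716 - 9130 = 14586)
a + M(n(-8, -9)) = 14586 + (448 + 2800*I) = 15034 + 2800*I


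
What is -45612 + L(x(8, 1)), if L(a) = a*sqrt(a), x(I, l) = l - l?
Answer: -45612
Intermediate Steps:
x(I, l) = 0
L(a) = a**(3/2)
-45612 + L(x(8, 1)) = -45612 + 0**(3/2) = -45612 + 0 = -45612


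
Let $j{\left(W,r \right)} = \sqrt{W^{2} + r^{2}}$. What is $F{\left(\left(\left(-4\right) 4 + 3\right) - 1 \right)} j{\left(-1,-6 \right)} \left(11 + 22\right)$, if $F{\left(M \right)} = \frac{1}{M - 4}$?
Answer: $- \frac{11 \sqrt{37}}{6} \approx -11.152$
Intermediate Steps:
$F{\left(M \right)} = \frac{1}{-4 + M}$
$F{\left(\left(\left(-4\right) 4 + 3\right) - 1 \right)} j{\left(-1,-6 \right)} \left(11 + 22\right) = \frac{\sqrt{\left(-1\right)^{2} + \left(-6\right)^{2}}}{-4 + \left(\left(\left(-4\right) 4 + 3\right) - 1\right)} \left(11 + 22\right) = \frac{\sqrt{1 + 36}}{-4 + \left(\left(-16 + 3\right) - 1\right)} 33 = \frac{\sqrt{37}}{-4 - 14} \cdot 33 = \frac{\sqrt{37}}{-18} \cdot 33 = - \frac{\sqrt{37}}{18} \cdot 33 = - \frac{11 \sqrt{37}}{6}$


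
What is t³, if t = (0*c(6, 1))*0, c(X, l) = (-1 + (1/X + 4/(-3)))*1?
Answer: 0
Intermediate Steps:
c(X, l) = -7/3 + 1/X (c(X, l) = (-1 + (1/X + 4*(-⅓)))*1 = (-1 + (1/X - 4/3))*1 = (-1 + (-4/3 + 1/X))*1 = (-7/3 + 1/X)*1 = -7/3 + 1/X)
t = 0 (t = (0*(-7/3 + 1/6))*0 = (0*(-7/3 + ⅙))*0 = (0*(-13/6))*0 = 0*0 = 0)
t³ = 0³ = 0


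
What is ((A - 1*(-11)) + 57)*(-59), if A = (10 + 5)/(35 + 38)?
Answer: -293761/73 ≈ -4024.1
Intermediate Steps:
A = 15/73 ≈ 0.20548
((A - 1*(-11)) + 57)*(-59) = ((15/73 - 1*(-11)) + 57)*(-59) = ((15/73 + 11) + 57)*(-59) = (818/73 + 57)*(-59) = (4979/73)*(-59) = -293761/73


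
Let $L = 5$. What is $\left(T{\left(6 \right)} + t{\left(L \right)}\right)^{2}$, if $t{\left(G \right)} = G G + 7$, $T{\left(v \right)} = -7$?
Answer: $625$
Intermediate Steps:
$t{\left(G \right)} = 7 + G^{2}$ ($t{\left(G \right)} = G^{2} + 7 = 7 + G^{2}$)
$\left(T{\left(6 \right)} + t{\left(L \right)}\right)^{2} = \left(-7 + \left(7 + 5^{2}\right)\right)^{2} = \left(-7 + \left(7 + 25\right)\right)^{2} = \left(-7 + 32\right)^{2} = 25^{2} = 625$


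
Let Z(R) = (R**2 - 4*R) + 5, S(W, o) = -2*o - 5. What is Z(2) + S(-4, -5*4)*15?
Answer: 526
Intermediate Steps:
S(W, o) = -5 - 2*o
Z(R) = 5 + R**2 - 4*R
Z(2) + S(-4, -5*4)*15 = (5 + 2**2 - 4*2) + (-5 - (-10)*4)*15 = (5 + 4 - 8) + (-5 - 2*(-20))*15 = 1 + (-5 + 40)*15 = 1 + 35*15 = 1 + 525 = 526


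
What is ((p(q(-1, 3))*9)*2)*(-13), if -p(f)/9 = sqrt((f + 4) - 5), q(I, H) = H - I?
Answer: 2106*sqrt(3) ≈ 3647.7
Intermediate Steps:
p(f) = -9*sqrt(-1 + f) (p(f) = -9*sqrt((f + 4) - 5) = -9*sqrt((4 + f) - 5) = -9*sqrt(-1 + f))
((p(q(-1, 3))*9)*2)*(-13) = ((-9*sqrt(-1 + (3 - 1*(-1)))*9)*2)*(-13) = ((-9*sqrt(-1 + (3 + 1))*9)*2)*(-13) = ((-9*sqrt(-1 + 4)*9)*2)*(-13) = ((-9*sqrt(3)*9)*2)*(-13) = (-81*sqrt(3)*2)*(-13) = -162*sqrt(3)*(-13) = 2106*sqrt(3)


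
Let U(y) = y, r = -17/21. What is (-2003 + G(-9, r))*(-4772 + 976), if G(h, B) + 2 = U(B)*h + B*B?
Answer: 3343148588/441 ≈ 7.5808e+6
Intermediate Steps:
r = -17/21 (r = -17*1/21 = -17/21 ≈ -0.80952)
G(h, B) = -2 + B**2 + B*h (G(h, B) = -2 + (B*h + B*B) = -2 + (B*h + B**2) = -2 + (B**2 + B*h) = -2 + B**2 + B*h)
(-2003 + G(-9, r))*(-4772 + 976) = (-2003 + (-2 + (-17/21)**2 - 17/21*(-9)))*(-4772 + 976) = (-2003 + (-2 + 289/441 + 51/7))*(-3796) = (-2003 + 2620/441)*(-3796) = -880703/441*(-3796) = 3343148588/441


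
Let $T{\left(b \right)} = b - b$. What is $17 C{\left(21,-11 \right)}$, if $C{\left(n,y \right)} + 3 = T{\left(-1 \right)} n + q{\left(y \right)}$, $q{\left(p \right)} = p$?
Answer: $-238$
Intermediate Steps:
$T{\left(b \right)} = 0$
$C{\left(n,y \right)} = -3 + y$ ($C{\left(n,y \right)} = -3 + \left(0 n + y\right) = -3 + \left(0 + y\right) = -3 + y$)
$17 C{\left(21,-11 \right)} = 17 \left(-3 - 11\right) = 17 \left(-14\right) = -238$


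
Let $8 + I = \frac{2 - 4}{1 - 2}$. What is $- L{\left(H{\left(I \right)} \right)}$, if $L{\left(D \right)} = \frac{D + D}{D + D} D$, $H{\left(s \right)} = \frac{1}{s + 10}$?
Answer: $- \frac{1}{4} \approx -0.25$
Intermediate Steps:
$I = -6$ ($I = -8 + \frac{2 - 4}{1 - 2} = -8 - \frac{2}{-1} = -8 - -2 = -8 + 2 = -6$)
$H{\left(s \right)} = \frac{1}{10 + s}$
$L{\left(D \right)} = D$ ($L{\left(D \right)} = \frac{2 D}{2 D} D = 2 D \frac{1}{2 D} D = 1 D = D$)
$- L{\left(H{\left(I \right)} \right)} = - \frac{1}{10 - 6} = - \frac{1}{4}$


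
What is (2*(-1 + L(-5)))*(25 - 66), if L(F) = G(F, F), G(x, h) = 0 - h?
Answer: -328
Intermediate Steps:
G(x, h) = -h
L(F) = -F
(2*(-1 + L(-5)))*(25 - 66) = (2*(-1 - 1*(-5)))*(25 - 66) = (2*(-1 + 5))*(-41) = (2*4)*(-41) = 8*(-41) = -328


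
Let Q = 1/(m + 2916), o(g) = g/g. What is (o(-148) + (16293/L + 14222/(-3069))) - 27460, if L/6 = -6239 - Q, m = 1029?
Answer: -4149098848711171/151073710128 ≈ -27464.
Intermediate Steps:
o(g) = 1
Q = 1/3945 (Q = 1/(1029 + 2916) = 1/3945 ≈ 0.00025349)
L = -49225712/1315 (L = 6*(-6239 - 1*1/3945) = 6*(-6239 - 1/3945) = 6*(-24612856/3945) = -49225712/1315 ≈ -37434.)
(o(-148) + (16293/L + 14222/(-3069))) - 27460 = (1 + (16293/(-49225712/1315) + 14222/(-3069))) - 27460 = (1 + (16293*(-1315/49225712) + 14222*(-1/3069))) - 27460 = (1 + (-21425295/49225712 - 14222/3069)) - 27460 = (1 - 765842306419/151073710128) - 27460 = -614768596291/151073710128 - 27460 = -4149098848711171/151073710128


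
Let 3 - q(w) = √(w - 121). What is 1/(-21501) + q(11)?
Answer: 64502/21501 - I*√110 ≈ 3.0 - 10.488*I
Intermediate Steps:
q(w) = 3 - √(-121 + w) (q(w) = 3 - √(w - 121) = 3 - √(-121 + w))
1/(-21501) + q(11) = 1/(-21501) + (3 - √(-121 + 11)) = -1/21501 + (3 - √(-110)) = -1/21501 + (3 - I*√110) = 64502/21501 - I*√110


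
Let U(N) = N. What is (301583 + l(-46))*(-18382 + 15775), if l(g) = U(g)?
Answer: -786106959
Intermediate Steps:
l(g) = g
(301583 + l(-46))*(-18382 + 15775) = (301583 - 46)*(-18382 + 15775) = 301537*(-2607) = -786106959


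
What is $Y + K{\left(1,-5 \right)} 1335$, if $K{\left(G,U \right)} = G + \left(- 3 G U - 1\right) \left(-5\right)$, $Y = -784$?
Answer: $-92899$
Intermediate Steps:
$K{\left(G,U \right)} = 5 + G + 15 G U$ ($K{\left(G,U \right)} = G + \left(- 3 G U - 1\right) \left(-5\right) = G + \left(-1 - 3 G U\right) \left(-5\right) = G + \left(5 + 15 G U\right) = 5 + G + 15 G U$)
$Y + K{\left(1,-5 \right)} 1335 = -784 + \left(5 + 1 + 15 \cdot 1 \left(-5\right)\right) 1335 = -784 + \left(5 + 1 - 75\right) 1335 = -784 - 92115 = -92899$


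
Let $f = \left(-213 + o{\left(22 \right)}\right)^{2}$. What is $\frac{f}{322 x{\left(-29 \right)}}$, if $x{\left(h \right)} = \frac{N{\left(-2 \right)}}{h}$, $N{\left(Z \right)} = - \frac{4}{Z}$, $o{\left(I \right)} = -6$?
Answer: $- \frac{1390869}{644} \approx -2159.7$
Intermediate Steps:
$f = 47961$ ($f = \left(-213 - 6\right)^{2} = \left(-219\right)^{2} = 47961$)
$x{\left(h \right)} = \frac{2}{h}$ ($x{\left(h \right)} = \frac{\left(-4\right) \frac{1}{-2}}{h} = \frac{\left(-4\right) \left(- \frac{1}{2}\right)}{h} = \frac{2}{h}$)
$\frac{f}{322 x{\left(-29 \right)}} = \frac{47961}{322 \frac{2}{-29}} = \frac{47961}{322 \cdot 2 \left(- \frac{1}{29}\right)} = \frac{47961}{322 \left(- \frac{2}{29}\right)} = \frac{47961}{- \frac{644}{29}} = 47961 \left(- \frac{29}{644}\right) = - \frac{1390869}{644}$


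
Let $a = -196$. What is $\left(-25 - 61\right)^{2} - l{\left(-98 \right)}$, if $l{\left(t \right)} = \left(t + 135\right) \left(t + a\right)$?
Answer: $18274$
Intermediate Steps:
$l{\left(t \right)} = \left(-196 + t\right) \left(135 + t\right)$ ($l{\left(t \right)} = \left(t + 135\right) \left(t - 196\right) = \left(135 + t\right) \left(-196 + t\right) = \left(-196 + t\right) \left(135 + t\right)$)
$\left(-25 - 61\right)^{2} - l{\left(-98 \right)} = \left(-25 - 61\right)^{2} - \left(-26460 + \left(-98\right)^{2} - -5978\right) = \left(-86\right)^{2} - \left(-26460 + 9604 + 5978\right) = 7396 - -10878 = 7396 + 10878 = 18274$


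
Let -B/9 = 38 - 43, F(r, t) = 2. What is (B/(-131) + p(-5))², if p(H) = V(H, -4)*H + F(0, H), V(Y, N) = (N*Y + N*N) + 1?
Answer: 576864324/17161 ≈ 33615.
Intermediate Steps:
V(Y, N) = 1 + N² + N*Y (V(Y, N) = (N*Y + N²) + 1 = (N² + N*Y) + 1 = 1 + N² + N*Y)
B = 45 (B = -9*(38 - 43) = -9*(-5) = 45)
p(H) = 2 + H*(17 - 4*H) (p(H) = (1 + (-4)² - 4*H)*H + 2 = (1 + 16 - 4*H)*H + 2 = (17 - 4*H)*H + 2 = H*(17 - 4*H) + 2 = 2 + H*(17 - 4*H))
(B/(-131) + p(-5))² = (45/(-131) + (2 - 5*(17 - 4*(-5))))² = (45*(-1/131) + (2 - 5*(17 + 20)))² = (-45/131 + (2 - 5*37))² = (-45/131 + (2 - 185))² = (-45/131 - 183)² = (-24018/131)² = 576864324/17161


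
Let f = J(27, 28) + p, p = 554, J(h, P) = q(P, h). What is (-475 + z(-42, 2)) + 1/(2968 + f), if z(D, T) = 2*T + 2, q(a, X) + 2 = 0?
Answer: -1650879/3520 ≈ -469.00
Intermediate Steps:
q(a, X) = -2 (q(a, X) = -2 + 0 = -2)
J(h, P) = -2
z(D, T) = 2 + 2*T
f = 552 (f = -2 + 554 = 552)
(-475 + z(-42, 2)) + 1/(2968 + f) = (-475 + (2 + 2*2)) + 1/(2968 + 552) = (-475 + (2 + 4)) + 1/3520 = (-475 + 6) + 1/3520 = -469 + 1/3520 = -1650879/3520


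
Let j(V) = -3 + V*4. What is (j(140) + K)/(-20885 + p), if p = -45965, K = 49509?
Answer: -25033/33425 ≈ -0.74893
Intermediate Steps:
j(V) = -3 + 4*V
(j(140) + K)/(-20885 + p) = ((-3 + 4*140) + 49509)/(-20885 - 45965) = ((-3 + 560) + 49509)/(-66850) = (557 + 49509)*(-1/66850) = 50066*(-1/66850) = -25033/33425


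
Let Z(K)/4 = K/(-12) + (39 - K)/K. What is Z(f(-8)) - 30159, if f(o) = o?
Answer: -181079/6 ≈ -30180.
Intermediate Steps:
Z(K) = -K/3 + 4*(39 - K)/K (Z(K) = 4*(K/(-12) + (39 - K)/K) = 4*(K*(-1/12) + (39 - K)/K) = 4*(-K/12 + (39 - K)/K) = -K/3 + 4*(39 - K)/K)
Z(f(-8)) - 30159 = (-4 + 156/(-8) - 1/3*(-8)) - 30159 = (-4 + 156*(-1/8) + 8/3) - 30159 = (-4 - 39/2 + 8/3) - 30159 = -125/6 - 30159 = -181079/6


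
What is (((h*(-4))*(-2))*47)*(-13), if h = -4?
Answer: 19552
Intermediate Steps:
(((h*(-4))*(-2))*47)*(-13) = ((-4*(-4)*(-2))*47)*(-13) = ((16*(-2))*47)*(-13) = -32*47*(-13) = -1504*(-13) = 19552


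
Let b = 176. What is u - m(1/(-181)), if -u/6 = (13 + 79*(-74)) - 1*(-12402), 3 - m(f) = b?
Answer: -39241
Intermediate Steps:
m(f) = -173 (m(f) = 3 - 1*176 = 3 - 176 = -173)
u = -39414 (u = -6*((13 + 79*(-74)) - 1*(-12402)) = -6*((13 - 5846) + 12402) = -6*(-5833 + 12402) = -6*6569 = -39414)
u - m(1/(-181)) = -39414 - 1*(-173) = -39414 + 173 = -39241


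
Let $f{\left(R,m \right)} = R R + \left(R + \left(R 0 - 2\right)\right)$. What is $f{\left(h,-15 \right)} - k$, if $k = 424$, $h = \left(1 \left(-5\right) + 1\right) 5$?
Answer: $-46$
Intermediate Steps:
$h = -20$ ($h = \left(-5 + 1\right) 5 = \left(-4\right) 5 = -20$)
$f{\left(R,m \right)} = -2 + R + R^{2}$ ($f{\left(R,m \right)} = R^{2} + \left(R + \left(0 - 2\right)\right) = R^{2} + \left(R - 2\right) = R^{2} + \left(-2 + R\right) = -2 + R + R^{2}$)
$f{\left(h,-15 \right)} - k = \left(-2 - 20 + \left(-20\right)^{2}\right) - 424 = \left(-2 - 20 + 400\right) - 424 = 378 - 424 = -46$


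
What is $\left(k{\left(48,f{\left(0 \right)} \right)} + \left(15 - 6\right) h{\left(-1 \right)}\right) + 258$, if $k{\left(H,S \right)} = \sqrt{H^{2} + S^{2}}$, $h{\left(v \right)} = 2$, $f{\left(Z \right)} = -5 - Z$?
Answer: $276 + \sqrt{2329} \approx 324.26$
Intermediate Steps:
$\left(k{\left(48,f{\left(0 \right)} \right)} + \left(15 - 6\right) h{\left(-1 \right)}\right) + 258 = \left(\sqrt{48^{2} + \left(-5 - 0\right)^{2}} + \left(15 - 6\right) 2\right) + 258 = \left(\sqrt{2304 + \left(-5 + 0\right)^{2}} + 9 \cdot 2\right) + 258 = \left(\sqrt{2304 + \left(-5\right)^{2}} + 18\right) + 258 = \left(\sqrt{2304 + 25} + 18\right) + 258 = \left(\sqrt{2329} + 18\right) + 258 = \left(18 + \sqrt{2329}\right) + 258 = 276 + \sqrt{2329}$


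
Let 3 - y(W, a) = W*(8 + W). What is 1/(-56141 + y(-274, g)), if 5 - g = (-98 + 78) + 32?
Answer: -1/129022 ≈ -7.7506e-6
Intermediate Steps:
g = -7 (g = 5 - ((-98 + 78) + 32) = 5 - (-20 + 32) = 5 - 1*12 = 5 - 12 = -7)
y(W, a) = 3 - W*(8 + W)
1/(-56141 + y(-274, g)) = 1/(-56141 + (3 - 1*(-274)² - 8*(-274))) = 1/(-56141 + (3 - 1*75076 + 2192)) = 1/(-56141 + (3 - 75076 + 2192)) = 1/(-56141 - 72881) = 1/(-129022) = -1/129022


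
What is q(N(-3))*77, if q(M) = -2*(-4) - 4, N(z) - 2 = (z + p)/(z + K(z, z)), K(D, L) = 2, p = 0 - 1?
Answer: 308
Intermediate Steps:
p = -1
N(z) = 2 + (-1 + z)/(2 + z) (N(z) = 2 + (z - 1)/(z + 2) = 2 + (-1 + z)/(2 + z))
q(M) = 4 (q(M) = 8 - 4 = 4)
q(N(-3))*77 = 4*77 = 308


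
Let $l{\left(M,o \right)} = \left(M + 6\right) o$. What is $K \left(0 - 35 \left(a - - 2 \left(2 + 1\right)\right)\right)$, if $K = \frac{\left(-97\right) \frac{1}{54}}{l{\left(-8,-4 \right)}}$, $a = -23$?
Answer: $- \frac{57715}{432} \approx -133.6$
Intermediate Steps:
$l{\left(M,o \right)} = o \left(6 + M\right)$ ($l{\left(M,o \right)} = \left(6 + M\right) o = o \left(6 + M\right)$)
$K = - \frac{97}{432}$ ($K = \frac{\left(-97\right) \frac{1}{54}}{\left(-4\right) \left(6 - 8\right)} = \frac{\left(-97\right) \frac{1}{54}}{\left(-4\right) \left(-2\right)} = - \frac{97}{54 \cdot 8} = \left(- \frac{97}{54}\right) \frac{1}{8} = - \frac{97}{432} \approx -0.22454$)
$K \left(0 - 35 \left(a - - 2 \left(2 + 1\right)\right)\right) = - \frac{97 \left(0 - 35 \left(-23 - - 2 \left(2 + 1\right)\right)\right)}{432} = - \frac{97 \left(0 - 35 \left(-23 - \left(-2\right) 3\right)\right)}{432} = - \frac{97 \left(0 - 35 \left(-23 - -6\right)\right)}{432} = - \frac{97 \left(0 - 35 \left(-23 + 6\right)\right)}{432} = - \frac{97 \left(0 - -595\right)}{432} = - \frac{97 \left(0 + 595\right)}{432} = \left(- \frac{97}{432}\right) 595 = - \frac{57715}{432}$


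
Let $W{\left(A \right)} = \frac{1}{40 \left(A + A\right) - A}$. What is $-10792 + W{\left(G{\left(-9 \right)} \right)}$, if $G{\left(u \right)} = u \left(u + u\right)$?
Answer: $- \frac{138116015}{12798} \approx -10792.0$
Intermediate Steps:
$G{\left(u \right)} = 2 u^{2}$ ($G{\left(u \right)} = u 2 u = 2 u^{2}$)
$W{\left(A \right)} = \frac{1}{79 A}$ ($W{\left(A \right)} = \frac{1}{40 \cdot 2 A - A} = \frac{1}{80 A - A} = \frac{1}{79 A}$)
$-10792 + W{\left(G{\left(-9 \right)} \right)} = -10792 + \frac{1}{79 \cdot 2 \left(-9\right)^{2}} = -10792 + \frac{1}{79 \cdot 2 \cdot 81} = -10792 + \frac{1}{79 \cdot 162} = -10792 + \frac{1}{79} \cdot \frac{1}{162} = -10792 + \frac{1}{12798} = - \frac{138116015}{12798}$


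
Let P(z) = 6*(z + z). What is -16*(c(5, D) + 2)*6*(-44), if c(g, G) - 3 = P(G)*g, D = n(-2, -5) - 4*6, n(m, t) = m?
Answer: -6568320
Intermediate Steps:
P(z) = 12*z (P(z) = 6*(2*z) = 12*z)
D = -26 (D = -2 - 4*6 = -2 - 24 = -26)
c(g, G) = 3 + 12*G*g (c(g, G) = 3 + (12*G)*g = 3 + 12*G*g)
-16*(c(5, D) + 2)*6*(-44) = -16*((3 + 12*(-26)*5) + 2)*6*(-44) = -16*((3 - 1560) + 2)*6*(-44) = -16*(-1557 + 2)*6*(-44) = -(-24880)*6*(-44) = -16*(-9330)*(-44) = 149280*(-44) = -6568320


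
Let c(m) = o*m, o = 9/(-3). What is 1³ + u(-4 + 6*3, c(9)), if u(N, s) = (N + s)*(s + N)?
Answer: 170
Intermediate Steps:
o = -3 (o = 9*(-⅓) = -3)
c(m) = -3*m
u(N, s) = (N + s)² (u(N, s) = (N + s)*(N + s) = (N + s)²)
1³ + u(-4 + 6*3, c(9)) = 1³ + ((-4 + 6*3) - 3*9)² = 1 + ((-4 + 18) - 27)² = 1 + (14 - 27)² = 1 + (-13)² = 1 + 169 = 170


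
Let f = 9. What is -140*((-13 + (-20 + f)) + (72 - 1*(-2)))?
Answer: -7000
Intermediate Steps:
-140*((-13 + (-20 + f)) + (72 - 1*(-2))) = -140*((-13 + (-20 + 9)) + (72 - 1*(-2))) = -140*((-13 - 11) + (72 + 2)) = -140*(-24 + 74) = -140*50 = -7000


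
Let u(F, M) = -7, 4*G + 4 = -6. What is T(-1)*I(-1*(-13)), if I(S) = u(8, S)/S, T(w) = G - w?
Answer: 21/26 ≈ 0.80769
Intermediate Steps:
G = -5/2 (G = -1 + (¼)*(-6) = -1 - 3/2 = -5/2 ≈ -2.5000)
T(w) = -5/2 - w
I(S) = -7/S
T(-1)*I(-1*(-13)) = (-5/2 - 1*(-1))*(-7/((-1*(-13)))) = (-5/2 + 1)*(-7/13) = -(-21)/(2*13) = -3/2*(-7/13) = 21/26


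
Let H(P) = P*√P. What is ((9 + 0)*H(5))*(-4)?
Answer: -180*√5 ≈ -402.49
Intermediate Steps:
H(P) = P^(3/2)
((9 + 0)*H(5))*(-4) = ((9 + 0)*5^(3/2))*(-4) = (9*(5*√5))*(-4) = (45*√5)*(-4) = -180*√5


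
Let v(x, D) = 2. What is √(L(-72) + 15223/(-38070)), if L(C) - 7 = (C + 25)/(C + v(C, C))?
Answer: √1593838855/14805 ≈ 2.6966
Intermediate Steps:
L(C) = 7 + (25 + C)/(2 + C) (L(C) = 7 + (C + 25)/(C + 2) = 7 + (25 + C)/(2 + C))
√(L(-72) + 15223/(-38070)) = √((39 + 8*(-72))/(2 - 72) + 15223/(-38070)) = √((39 - 576)/(-70) + 15223*(-1/38070)) = √(-1/70*(-537) - 15223/38070) = √(537/70 - 15223/38070) = √(968899/133245) = √1593838855/14805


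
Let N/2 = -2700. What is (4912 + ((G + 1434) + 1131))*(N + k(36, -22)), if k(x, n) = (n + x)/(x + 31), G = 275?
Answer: -2804565072/67 ≈ -4.1859e+7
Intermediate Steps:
N = -5400 (N = 2*(-2700) = -5400)
k(x, n) = (n + x)/(31 + x)
(4912 + ((G + 1434) + 1131))*(N + k(36, -22)) = (4912 + ((275 + 1434) + 1131))*(-5400 + (-22 + 36)/(31 + 36)) = (4912 + (1709 + 1131))*(-5400 + 14/67) = (4912 + 2840)*(-5400 + (1/67)*14) = 7752*(-5400 + 14/67) = 7752*(-361786/67) = -2804565072/67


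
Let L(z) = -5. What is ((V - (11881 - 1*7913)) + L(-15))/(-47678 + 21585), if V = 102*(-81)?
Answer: 12235/26093 ≈ 0.46890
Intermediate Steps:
V = -8262
((V - (11881 - 1*7913)) + L(-15))/(-47678 + 21585) = ((-8262 - (11881 - 1*7913)) - 5)/(-47678 + 21585) = ((-8262 - (11881 - 7913)) - 5)/(-26093) = ((-8262 - 1*3968) - 5)*(-1/26093) = ((-8262 - 3968) - 5)*(-1/26093) = (-12230 - 5)*(-1/26093) = -12235*(-1/26093) = 12235/26093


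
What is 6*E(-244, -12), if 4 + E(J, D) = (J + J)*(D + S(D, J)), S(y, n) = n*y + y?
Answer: -8502936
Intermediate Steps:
S(y, n) = y + n*y
E(J, D) = -4 + 2*J*(D + D*(1 + J)) (E(J, D) = -4 + (J + J)*(D + D*(1 + J)) = -4 + (2*J)*(D + D*(1 + J)) = -4 + 2*J*(D + D*(1 + J)))
6*E(-244, -12) = 6*(-4 + 2*(-12)*(-244) + 2*(-12)*(-244)*(1 - 244)) = 6*(-4 + 5856 + 2*(-12)*(-244)*(-243)) = 6*(-4 + 5856 - 1423008) = 6*(-1417156) = -8502936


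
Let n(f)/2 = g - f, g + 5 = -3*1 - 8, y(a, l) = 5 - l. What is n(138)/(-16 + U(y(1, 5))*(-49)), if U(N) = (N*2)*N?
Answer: 77/4 ≈ 19.250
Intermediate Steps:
U(N) = 2*N**2 (U(N) = (2*N)*N = 2*N**2)
g = -16 (g = -5 + (-3*1 - 8) = -5 + (-3 - 8) = -5 - 11 = -16)
n(f) = -32 - 2*f (n(f) = 2*(-16 - f) = -32 - 2*f)
n(138)/(-16 + U(y(1, 5))*(-49)) = (-32 - 2*138)/(-16 + (2*(5 - 1*5)**2)*(-49)) = (-32 - 276)/(-16 + (2*(5 - 5)**2)*(-49)) = -308/(-16 + (2*0**2)*(-49)) = -308/(-16 + (2*0)*(-49)) = -308/(-16 + 0*(-49)) = -308/(-16 + 0) = -308/(-16) = -308*(-1/16) = 77/4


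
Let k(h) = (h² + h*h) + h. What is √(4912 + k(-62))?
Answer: √12538 ≈ 111.97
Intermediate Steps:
k(h) = h + 2*h² (k(h) = (h² + h²) + h = 2*h² + h = h + 2*h²)
√(4912 + k(-62)) = √(4912 - 62*(1 + 2*(-62))) = √(4912 - 62*(1 - 124)) = √(4912 - 62*(-123)) = √(4912 + 7626) = √12538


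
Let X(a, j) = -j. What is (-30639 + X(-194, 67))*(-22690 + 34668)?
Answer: -367796468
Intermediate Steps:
(-30639 + X(-194, 67))*(-22690 + 34668) = (-30639 - 1*67)*(-22690 + 34668) = (-30639 - 67)*11978 = -30706*11978 = -367796468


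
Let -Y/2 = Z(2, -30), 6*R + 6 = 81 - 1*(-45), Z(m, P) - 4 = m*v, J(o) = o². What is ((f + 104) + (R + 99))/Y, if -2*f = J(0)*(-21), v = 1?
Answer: -223/12 ≈ -18.583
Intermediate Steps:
Z(m, P) = 4 + m (Z(m, P) = 4 + m*1 = 4 + m)
R = 20 (R = -1 + (81 - 1*(-45))/6 = -1 + (81 + 45)/6 = -1 + (⅙)*126 = -1 + 21 = 20)
Y = -12 (Y = -2*(4 + 2) = -2*6 = -12)
f = 0 (f = -0²*(-21)/2 = -0*(-21) = -½*0 = 0)
((f + 104) + (R + 99))/Y = ((0 + 104) + (20 + 99))/(-12) = (104 + 119)*(-1/12) = 223*(-1/12) = -223/12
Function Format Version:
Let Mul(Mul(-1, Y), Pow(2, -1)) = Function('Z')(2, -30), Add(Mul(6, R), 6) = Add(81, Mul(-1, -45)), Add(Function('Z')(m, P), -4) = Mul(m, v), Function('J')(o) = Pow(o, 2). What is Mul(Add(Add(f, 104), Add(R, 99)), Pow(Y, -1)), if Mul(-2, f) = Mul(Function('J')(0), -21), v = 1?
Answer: Rational(-223, 12) ≈ -18.583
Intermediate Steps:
Function('Z')(m, P) = Add(4, m) (Function('Z')(m, P) = Add(4, Mul(m, 1)) = Add(4, m))
R = 20 (R = Add(-1, Mul(Rational(1, 6), Add(81, Mul(-1, -45)))) = Add(-1, Mul(Rational(1, 6), Add(81, 45))) = Add(-1, Mul(Rational(1, 6), 126)) = Add(-1, 21) = 20)
Y = -12 (Y = Mul(-2, Add(4, 2)) = Mul(-2, 6) = -12)
f = 0 (f = Mul(Rational(-1, 2), Mul(Pow(0, 2), -21)) = Mul(Rational(-1, 2), Mul(0, -21)) = Mul(Rational(-1, 2), 0) = 0)
Mul(Add(Add(f, 104), Add(R, 99)), Pow(Y, -1)) = Mul(Add(Add(0, 104), Add(20, 99)), Pow(-12, -1)) = Mul(Add(104, 119), Rational(-1, 12)) = Mul(223, Rational(-1, 12)) = Rational(-223, 12)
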